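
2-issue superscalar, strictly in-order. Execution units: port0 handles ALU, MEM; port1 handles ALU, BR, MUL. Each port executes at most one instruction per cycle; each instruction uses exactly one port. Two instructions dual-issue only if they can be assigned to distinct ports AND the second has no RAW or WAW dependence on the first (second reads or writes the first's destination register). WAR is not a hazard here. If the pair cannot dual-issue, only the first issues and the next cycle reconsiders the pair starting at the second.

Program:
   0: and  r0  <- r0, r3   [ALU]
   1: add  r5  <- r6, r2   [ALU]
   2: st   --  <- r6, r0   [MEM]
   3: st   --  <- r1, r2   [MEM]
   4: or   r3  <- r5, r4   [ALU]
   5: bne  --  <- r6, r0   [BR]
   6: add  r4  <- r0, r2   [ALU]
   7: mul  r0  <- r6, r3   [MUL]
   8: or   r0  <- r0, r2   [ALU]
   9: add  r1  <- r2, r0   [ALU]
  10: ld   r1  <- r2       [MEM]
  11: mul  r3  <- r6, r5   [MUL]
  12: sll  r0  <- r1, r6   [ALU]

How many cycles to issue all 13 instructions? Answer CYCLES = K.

CYCLES = 9

t=0 i0+i1:and/add ; pair
t=1 i2:st ; no-port MEM/MEM
t=2 i3+i4:st/or ; pair
t=3 i5+i6:bne/add ; pair
t=4 i7:mul ; RAW+WAW r0
t=5 i8:or ; RAW r0
t=6 i9:add ; WAW r1
t=7 i10+i11:ld/mul ; pair
t=8 i12:sll ; tail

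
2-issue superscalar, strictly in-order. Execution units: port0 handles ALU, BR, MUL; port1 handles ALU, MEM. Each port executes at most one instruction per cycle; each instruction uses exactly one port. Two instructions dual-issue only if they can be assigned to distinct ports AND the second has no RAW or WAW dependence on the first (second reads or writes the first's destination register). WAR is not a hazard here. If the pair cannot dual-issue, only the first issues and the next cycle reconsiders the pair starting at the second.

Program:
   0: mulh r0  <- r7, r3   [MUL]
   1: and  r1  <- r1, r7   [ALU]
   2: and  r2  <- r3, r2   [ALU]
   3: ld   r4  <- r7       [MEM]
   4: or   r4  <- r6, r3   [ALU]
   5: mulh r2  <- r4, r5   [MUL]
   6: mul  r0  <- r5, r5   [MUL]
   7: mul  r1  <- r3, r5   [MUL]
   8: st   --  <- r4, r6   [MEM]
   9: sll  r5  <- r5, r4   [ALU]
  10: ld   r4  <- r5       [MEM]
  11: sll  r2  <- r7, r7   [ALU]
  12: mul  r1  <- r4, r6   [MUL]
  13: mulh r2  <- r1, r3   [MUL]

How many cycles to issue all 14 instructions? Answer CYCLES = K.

CYCLES = 10

c0: i0,i1 mulh.MUL and.ALU  dual
c1: i2,i3 and.ALU ld.MEM  dual
c2: i4 or.ALU  RAW r4
c3: i5 mulh.MUL  no-port MUL/MUL
c4: i6 mul.MUL  no-port MUL/MUL
c5: i7,i8 mul.MUL st.MEM  dual
c6: i9 sll.ALU  RAW r5
c7: i10,i11 ld.MEM sll.ALU  dual
c8: i12 mul.MUL  no-port MUL/MUL
c9: i13 mulh.MUL  tail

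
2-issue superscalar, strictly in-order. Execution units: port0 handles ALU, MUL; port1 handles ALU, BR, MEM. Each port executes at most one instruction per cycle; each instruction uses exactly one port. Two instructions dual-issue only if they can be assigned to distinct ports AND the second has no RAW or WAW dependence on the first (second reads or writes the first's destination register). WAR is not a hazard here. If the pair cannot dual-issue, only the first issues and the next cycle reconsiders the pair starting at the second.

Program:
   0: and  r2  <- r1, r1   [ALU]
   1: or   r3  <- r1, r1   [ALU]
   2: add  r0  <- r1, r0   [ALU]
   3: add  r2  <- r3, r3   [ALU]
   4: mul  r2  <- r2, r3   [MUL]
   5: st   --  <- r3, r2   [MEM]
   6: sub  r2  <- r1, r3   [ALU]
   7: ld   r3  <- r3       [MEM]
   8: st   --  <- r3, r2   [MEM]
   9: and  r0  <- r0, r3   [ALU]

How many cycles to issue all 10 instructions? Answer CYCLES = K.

t=0 i0&i1:and;or ; pair
t=1 i2&i3:add;add ; pair
t=2 i4:mul ; RAW r2
t=3 i5&i6:st;sub ; pair
t=4 i7:ld ; no-port MEM/MEM
t=5 i8&i9:st;and ; pair

CYCLES = 6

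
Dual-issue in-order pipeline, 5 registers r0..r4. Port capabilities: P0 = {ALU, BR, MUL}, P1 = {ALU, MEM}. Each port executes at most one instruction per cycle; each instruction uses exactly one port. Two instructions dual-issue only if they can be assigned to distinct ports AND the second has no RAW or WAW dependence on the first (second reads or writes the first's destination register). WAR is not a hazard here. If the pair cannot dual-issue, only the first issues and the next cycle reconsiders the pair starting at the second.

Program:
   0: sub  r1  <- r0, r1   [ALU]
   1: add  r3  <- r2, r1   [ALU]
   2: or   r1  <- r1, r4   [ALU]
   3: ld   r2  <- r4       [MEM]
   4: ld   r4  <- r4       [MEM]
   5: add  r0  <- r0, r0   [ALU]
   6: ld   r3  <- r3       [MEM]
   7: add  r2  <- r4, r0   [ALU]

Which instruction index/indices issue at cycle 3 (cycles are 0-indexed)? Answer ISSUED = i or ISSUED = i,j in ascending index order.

ISSUED = 4,5

#0 head=0: sub.ALU i0 RAW r1
#1 head=1: add.ALU/or.ALU i1,i2 2-wide
#2 head=3: ld.MEM i3 no-port MEM/MEM
#3 head=4: ld.MEM/add.ALU i4,i5 2-wide
#4 head=6: ld.MEM/add.ALU i6,i7 2-wide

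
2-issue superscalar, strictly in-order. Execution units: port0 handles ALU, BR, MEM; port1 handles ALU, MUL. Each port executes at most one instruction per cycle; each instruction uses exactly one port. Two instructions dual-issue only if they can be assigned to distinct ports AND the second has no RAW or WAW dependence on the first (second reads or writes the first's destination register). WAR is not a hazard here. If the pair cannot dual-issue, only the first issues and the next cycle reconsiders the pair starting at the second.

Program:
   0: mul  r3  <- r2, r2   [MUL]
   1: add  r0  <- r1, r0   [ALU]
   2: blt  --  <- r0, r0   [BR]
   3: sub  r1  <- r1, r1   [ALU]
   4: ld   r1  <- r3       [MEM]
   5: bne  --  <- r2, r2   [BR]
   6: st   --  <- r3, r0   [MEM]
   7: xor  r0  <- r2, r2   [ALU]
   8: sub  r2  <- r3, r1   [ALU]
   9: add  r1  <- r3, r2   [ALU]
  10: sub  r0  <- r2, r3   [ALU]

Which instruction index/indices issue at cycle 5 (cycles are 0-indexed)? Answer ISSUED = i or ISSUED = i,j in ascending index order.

ISSUED = 8

#0 head=0: mul add i0/i1 dual
#1 head=2: blt sub i2/i3 dual
#2 head=4: ld i4 no-port MEM/BR
#3 head=5: bne i5 no-port BR/MEM
#4 head=6: st xor i6/i7 dual
#5 head=8: sub i8 RAW r2
#6 head=9: add sub i9/i10 dual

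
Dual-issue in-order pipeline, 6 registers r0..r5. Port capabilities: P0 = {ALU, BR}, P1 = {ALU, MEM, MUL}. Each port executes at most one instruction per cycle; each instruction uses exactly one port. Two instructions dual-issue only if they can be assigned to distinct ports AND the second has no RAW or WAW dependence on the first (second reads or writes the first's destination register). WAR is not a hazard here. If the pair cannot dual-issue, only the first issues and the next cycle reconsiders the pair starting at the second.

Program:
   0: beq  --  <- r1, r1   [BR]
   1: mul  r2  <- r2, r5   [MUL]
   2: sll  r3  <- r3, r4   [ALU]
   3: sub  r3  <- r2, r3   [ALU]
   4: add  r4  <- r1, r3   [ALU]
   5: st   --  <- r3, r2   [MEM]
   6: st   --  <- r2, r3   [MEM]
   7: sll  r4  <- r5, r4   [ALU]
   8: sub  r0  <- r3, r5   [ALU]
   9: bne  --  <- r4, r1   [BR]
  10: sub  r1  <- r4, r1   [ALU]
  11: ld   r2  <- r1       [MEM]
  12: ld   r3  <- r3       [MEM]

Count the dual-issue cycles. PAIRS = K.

#0 head=0: beq/mul i0,i1 pair
#1 head=2: sll i2 RAW+WAW r3
#2 head=3: sub i3 RAW r3
#3 head=4: add/st i4,i5 pair
#4 head=6: st/sll i6,i7 pair
#5 head=8: sub/bne i8,i9 pair
#6 head=10: sub i10 RAW r1
#7 head=11: ld i11 no-port MEM/MEM
#8 head=12: ld i12 tail

PAIRS = 4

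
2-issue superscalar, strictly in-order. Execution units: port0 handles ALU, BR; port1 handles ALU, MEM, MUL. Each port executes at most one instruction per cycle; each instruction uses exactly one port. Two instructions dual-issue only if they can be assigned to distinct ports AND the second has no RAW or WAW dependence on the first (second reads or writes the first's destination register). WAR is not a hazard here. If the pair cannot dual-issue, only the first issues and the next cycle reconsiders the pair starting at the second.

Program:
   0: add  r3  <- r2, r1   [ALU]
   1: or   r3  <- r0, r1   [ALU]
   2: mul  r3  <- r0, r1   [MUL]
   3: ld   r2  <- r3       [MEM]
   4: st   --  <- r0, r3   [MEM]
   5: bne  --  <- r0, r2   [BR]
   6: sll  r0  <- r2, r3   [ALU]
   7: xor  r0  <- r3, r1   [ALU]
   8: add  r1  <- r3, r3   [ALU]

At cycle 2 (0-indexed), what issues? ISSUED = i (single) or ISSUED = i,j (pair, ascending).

ISSUED = 2

[0] i0  add  -- WAW r3
[1] i1  or  -- WAW r3
[2] i2  mul  -- no-port MUL/MEM
[3] i3  ld  -- no-port MEM/MEM
[4] i4&i5  st;bne  -- 2-wide
[5] i6  sll  -- WAW r0
[6] i7&i8  xor;add  -- 2-wide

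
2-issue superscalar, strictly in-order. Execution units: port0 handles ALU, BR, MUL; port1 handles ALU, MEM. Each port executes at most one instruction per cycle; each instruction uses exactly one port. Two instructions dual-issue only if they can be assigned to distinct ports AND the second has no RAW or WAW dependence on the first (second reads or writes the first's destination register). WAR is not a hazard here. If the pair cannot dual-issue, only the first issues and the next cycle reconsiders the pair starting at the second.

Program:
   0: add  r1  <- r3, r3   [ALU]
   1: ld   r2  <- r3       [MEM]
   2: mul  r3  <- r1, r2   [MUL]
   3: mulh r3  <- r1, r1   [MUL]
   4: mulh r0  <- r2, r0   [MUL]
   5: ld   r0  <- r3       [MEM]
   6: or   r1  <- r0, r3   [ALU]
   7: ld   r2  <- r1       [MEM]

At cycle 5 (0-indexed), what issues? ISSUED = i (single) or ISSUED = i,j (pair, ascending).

ISSUED = 6

[0] i0&i1  add.ALU;ld.MEM  -- pair
[1] i2  mul.MUL  -- no-port MUL/MUL
[2] i3  mulh.MUL  -- no-port MUL/MUL
[3] i4  mulh.MUL  -- WAW r0
[4] i5  ld.MEM  -- RAW r0
[5] i6  or.ALU  -- RAW r1
[6] i7  ld.MEM  -- tail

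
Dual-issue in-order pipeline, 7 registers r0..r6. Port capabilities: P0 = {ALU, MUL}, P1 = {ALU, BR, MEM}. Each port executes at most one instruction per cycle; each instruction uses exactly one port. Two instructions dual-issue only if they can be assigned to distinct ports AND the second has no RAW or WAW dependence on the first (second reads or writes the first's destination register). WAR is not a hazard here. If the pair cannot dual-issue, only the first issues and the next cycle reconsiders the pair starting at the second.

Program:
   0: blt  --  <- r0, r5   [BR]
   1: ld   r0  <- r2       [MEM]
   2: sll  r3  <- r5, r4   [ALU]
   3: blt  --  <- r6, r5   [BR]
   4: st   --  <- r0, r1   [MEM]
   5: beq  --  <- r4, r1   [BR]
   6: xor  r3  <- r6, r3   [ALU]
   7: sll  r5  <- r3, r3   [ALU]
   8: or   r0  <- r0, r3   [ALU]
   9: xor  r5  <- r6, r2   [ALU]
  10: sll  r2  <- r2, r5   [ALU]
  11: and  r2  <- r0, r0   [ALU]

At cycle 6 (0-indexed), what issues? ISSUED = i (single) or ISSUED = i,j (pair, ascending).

ISSUED = 9

c0: i0 blt  no-port BR/MEM
c1: i1&i2 ld+sll  2-wide
c2: i3 blt  no-port BR/MEM
c3: i4 st  no-port MEM/BR
c4: i5&i6 beq+xor  2-wide
c5: i7&i8 sll+or  2-wide
c6: i9 xor  RAW r5
c7: i10 sll  WAW r2
c8: i11 and  tail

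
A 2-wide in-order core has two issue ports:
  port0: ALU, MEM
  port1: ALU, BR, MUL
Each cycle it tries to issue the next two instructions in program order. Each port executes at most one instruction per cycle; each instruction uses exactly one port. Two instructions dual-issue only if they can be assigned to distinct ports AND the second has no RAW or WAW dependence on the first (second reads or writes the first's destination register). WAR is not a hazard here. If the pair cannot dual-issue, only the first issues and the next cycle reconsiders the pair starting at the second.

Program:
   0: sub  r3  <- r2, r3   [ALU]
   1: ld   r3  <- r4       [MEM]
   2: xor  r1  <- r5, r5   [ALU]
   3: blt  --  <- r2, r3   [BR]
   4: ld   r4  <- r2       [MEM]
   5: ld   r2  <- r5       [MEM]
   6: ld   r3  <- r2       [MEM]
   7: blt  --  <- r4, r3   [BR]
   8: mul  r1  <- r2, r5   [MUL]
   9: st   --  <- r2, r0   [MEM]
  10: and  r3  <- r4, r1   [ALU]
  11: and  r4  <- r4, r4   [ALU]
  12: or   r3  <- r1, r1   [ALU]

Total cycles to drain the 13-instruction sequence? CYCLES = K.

CYCLES = 9

t=0 i0:sub.ALU ; WAW r3
t=1 i1,i2:ld.MEM xor.ALU ; pair
t=2 i3,i4:blt.BR ld.MEM ; pair
t=3 i5:ld.MEM ; no-port MEM/MEM
t=4 i6:ld.MEM ; RAW r3
t=5 i7:blt.BR ; no-port BR/MUL
t=6 i8,i9:mul.MUL st.MEM ; pair
t=7 i10,i11:and.ALU and.ALU ; pair
t=8 i12:or.ALU ; tail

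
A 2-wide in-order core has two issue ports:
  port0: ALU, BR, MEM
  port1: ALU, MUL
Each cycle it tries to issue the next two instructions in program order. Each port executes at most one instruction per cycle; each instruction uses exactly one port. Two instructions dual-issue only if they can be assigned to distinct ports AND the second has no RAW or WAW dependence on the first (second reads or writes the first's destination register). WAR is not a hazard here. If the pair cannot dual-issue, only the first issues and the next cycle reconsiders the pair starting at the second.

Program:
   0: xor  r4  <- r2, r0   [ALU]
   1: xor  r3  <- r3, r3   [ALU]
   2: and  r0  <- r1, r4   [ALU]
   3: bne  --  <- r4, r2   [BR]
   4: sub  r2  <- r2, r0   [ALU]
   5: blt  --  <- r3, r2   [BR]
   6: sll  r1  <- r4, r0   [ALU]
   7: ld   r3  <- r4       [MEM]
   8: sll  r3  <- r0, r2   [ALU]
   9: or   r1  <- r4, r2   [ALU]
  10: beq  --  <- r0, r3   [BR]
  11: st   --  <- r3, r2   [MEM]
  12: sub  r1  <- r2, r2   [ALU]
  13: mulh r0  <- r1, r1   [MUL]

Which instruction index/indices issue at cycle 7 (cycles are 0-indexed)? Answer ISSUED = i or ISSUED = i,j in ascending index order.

  cy0 -> i0/i1 (xor;xor) dual
  cy1 -> i2/i3 (and;bne) dual
  cy2 -> i4 (sub) RAW r2
  cy3 -> i5/i6 (blt;sll) dual
  cy4 -> i7 (ld) WAW r3
  cy5 -> i8/i9 (sll;or) dual
  cy6 -> i10 (beq) no-port BR/MEM
  cy7 -> i11/i12 (st;sub) dual
  cy8 -> i13 (mulh) tail

ISSUED = 11,12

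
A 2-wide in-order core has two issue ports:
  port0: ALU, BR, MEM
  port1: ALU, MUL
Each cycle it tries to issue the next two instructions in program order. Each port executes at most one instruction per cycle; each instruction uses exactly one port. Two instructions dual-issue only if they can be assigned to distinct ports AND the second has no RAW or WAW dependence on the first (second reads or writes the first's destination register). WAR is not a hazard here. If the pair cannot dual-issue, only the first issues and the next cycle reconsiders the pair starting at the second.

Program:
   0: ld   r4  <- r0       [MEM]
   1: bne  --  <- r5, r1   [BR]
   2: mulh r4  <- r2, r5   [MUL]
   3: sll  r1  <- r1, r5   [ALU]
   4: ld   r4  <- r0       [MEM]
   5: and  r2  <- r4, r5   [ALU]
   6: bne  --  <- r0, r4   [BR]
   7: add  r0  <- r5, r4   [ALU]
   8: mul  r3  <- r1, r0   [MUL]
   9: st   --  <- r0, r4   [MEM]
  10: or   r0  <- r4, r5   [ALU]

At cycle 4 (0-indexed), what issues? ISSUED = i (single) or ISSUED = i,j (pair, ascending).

ISSUED = 7

t=0 i0:ld.MEM ; no-port MEM/BR
t=1 i1,i2:bne.BR;mulh.MUL ; 2-wide
t=2 i3,i4:sll.ALU;ld.MEM ; 2-wide
t=3 i5,i6:and.ALU;bne.BR ; 2-wide
t=4 i7:add.ALU ; RAW r0
t=5 i8,i9:mul.MUL;st.MEM ; 2-wide
t=6 i10:or.ALU ; tail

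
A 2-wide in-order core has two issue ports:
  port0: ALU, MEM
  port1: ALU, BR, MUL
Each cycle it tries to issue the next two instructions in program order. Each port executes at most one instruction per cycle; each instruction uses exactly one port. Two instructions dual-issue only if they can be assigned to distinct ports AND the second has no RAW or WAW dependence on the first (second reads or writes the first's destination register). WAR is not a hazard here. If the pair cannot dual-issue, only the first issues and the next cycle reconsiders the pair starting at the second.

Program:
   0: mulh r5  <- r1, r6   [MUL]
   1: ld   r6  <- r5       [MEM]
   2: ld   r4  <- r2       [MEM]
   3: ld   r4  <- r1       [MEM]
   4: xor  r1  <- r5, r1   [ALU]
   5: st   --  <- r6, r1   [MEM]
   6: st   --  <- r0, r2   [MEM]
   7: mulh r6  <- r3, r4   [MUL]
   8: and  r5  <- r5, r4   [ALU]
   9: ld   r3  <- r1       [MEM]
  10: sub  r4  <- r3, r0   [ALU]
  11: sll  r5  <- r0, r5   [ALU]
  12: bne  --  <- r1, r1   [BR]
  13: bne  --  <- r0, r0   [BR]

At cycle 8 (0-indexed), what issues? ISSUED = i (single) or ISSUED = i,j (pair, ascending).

ISSUED = 12

c0: i0 mulh  RAW r5
c1: i1 ld  no-port MEM/MEM
c2: i2 ld  no-port MEM/MEM
c3: i3&i4 ld/xor  dual
c4: i5 st  no-port MEM/MEM
c5: i6&i7 st/mulh  dual
c6: i8&i9 and/ld  dual
c7: i10&i11 sub/sll  dual
c8: i12 bne  no-port BR/BR
c9: i13 bne  tail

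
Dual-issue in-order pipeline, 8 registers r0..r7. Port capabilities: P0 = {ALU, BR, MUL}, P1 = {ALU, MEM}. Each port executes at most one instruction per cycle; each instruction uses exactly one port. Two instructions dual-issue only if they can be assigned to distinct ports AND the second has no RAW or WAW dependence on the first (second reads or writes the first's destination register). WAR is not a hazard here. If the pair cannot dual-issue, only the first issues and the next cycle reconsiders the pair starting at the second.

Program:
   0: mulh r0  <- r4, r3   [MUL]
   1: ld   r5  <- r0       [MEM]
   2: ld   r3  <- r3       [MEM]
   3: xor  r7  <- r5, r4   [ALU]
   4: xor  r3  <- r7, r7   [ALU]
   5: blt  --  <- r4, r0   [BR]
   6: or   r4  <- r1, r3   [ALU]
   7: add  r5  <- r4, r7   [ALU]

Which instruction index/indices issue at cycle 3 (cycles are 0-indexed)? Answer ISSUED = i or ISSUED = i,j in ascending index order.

[0] i0  mulh.MUL  -- RAW r0
[1] i1  ld.MEM  -- no-port MEM/MEM
[2] i2,i3  ld.MEM;xor.ALU  -- dual
[3] i4,i5  xor.ALU;blt.BR  -- dual
[4] i6  or.ALU  -- RAW r4
[5] i7  add.ALU  -- tail

ISSUED = 4,5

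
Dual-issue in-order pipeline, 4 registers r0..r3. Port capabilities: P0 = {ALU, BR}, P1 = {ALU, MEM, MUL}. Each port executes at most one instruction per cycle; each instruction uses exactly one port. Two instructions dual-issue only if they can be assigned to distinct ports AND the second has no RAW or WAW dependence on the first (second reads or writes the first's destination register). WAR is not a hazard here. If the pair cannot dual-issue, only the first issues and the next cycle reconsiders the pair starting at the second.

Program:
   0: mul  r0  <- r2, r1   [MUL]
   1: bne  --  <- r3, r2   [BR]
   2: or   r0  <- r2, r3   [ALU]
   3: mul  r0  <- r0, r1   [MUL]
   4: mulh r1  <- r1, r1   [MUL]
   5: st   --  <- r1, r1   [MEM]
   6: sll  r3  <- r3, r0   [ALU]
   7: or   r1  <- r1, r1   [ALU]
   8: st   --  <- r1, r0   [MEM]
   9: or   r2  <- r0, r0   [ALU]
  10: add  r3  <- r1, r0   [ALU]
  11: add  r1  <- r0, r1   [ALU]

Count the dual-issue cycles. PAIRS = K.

PAIRS = 4

t=0 i0+i1:mul.MUL/bne.BR ; dual
t=1 i2:or.ALU ; RAW+WAW r0
t=2 i3:mul.MUL ; no-port MUL/MUL
t=3 i4:mulh.MUL ; no-port MUL/MEM
t=4 i5+i6:st.MEM/sll.ALU ; dual
t=5 i7:or.ALU ; RAW r1
t=6 i8+i9:st.MEM/or.ALU ; dual
t=7 i10+i11:add.ALU/add.ALU ; dual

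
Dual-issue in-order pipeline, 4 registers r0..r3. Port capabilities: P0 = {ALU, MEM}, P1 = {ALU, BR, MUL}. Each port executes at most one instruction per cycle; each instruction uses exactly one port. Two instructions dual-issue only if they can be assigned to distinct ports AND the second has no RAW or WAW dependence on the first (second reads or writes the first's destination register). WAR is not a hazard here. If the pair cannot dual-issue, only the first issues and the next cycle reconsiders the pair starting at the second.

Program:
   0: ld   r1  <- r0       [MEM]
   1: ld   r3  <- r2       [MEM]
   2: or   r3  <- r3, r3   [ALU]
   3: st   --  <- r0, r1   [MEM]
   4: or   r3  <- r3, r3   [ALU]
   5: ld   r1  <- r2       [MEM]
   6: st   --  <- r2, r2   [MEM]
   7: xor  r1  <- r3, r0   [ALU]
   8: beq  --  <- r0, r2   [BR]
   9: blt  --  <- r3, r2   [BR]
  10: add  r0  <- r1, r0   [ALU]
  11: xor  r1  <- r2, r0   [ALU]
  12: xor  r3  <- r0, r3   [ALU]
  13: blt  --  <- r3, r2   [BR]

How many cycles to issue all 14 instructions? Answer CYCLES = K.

  cy0 -> i0 (ld.MEM) no-port MEM/MEM
  cy1 -> i1 (ld.MEM) RAW+WAW r3
  cy2 -> i2+i3 (or.ALU+st.MEM) pair
  cy3 -> i4+i5 (or.ALU+ld.MEM) pair
  cy4 -> i6+i7 (st.MEM+xor.ALU) pair
  cy5 -> i8 (beq.BR) no-port BR/BR
  cy6 -> i9+i10 (blt.BR+add.ALU) pair
  cy7 -> i11+i12 (xor.ALU+xor.ALU) pair
  cy8 -> i13 (blt.BR) tail

CYCLES = 9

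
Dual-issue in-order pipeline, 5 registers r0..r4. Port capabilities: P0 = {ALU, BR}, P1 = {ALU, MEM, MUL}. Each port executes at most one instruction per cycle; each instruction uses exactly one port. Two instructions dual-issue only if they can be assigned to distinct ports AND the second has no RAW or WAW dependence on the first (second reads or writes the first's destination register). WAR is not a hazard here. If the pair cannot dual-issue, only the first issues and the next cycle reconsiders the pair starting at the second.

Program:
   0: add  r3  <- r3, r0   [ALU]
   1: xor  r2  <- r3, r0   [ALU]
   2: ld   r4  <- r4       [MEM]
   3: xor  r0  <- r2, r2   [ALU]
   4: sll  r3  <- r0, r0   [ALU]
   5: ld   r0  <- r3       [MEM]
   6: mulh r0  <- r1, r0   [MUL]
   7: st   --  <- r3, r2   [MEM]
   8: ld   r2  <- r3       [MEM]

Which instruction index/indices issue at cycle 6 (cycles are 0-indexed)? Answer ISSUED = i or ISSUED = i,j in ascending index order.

  cy0 -> i0 (add.ALU) RAW r3
  cy1 -> i1&i2 (xor.ALU+ld.MEM) pair
  cy2 -> i3 (xor.ALU) RAW r0
  cy3 -> i4 (sll.ALU) RAW r3
  cy4 -> i5 (ld.MEM) no-port MEM/MUL
  cy5 -> i6 (mulh.MUL) no-port MUL/MEM
  cy6 -> i7 (st.MEM) no-port MEM/MEM
  cy7 -> i8 (ld.MEM) tail

ISSUED = 7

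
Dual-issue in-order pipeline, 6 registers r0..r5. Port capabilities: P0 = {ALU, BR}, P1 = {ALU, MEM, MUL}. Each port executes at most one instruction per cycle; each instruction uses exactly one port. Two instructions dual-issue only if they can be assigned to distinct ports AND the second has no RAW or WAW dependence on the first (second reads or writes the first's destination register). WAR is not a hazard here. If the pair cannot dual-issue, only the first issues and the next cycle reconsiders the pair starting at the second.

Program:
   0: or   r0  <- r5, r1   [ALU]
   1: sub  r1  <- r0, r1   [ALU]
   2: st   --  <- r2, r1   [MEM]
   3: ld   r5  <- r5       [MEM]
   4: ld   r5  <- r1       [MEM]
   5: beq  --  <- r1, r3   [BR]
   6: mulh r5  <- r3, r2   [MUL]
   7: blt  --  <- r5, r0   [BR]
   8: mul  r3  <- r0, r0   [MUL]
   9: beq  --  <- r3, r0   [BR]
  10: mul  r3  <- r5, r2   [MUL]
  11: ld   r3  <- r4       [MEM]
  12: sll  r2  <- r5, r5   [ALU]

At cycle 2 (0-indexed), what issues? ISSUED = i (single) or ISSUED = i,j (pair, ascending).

0. or @i0  | RAW r0
1. sub @i1  | RAW r1
2. st @i2  | no-port MEM/MEM
3. ld @i3  | no-port MEM/MEM
4. ld+beq @i4&i5  | pair
5. mulh @i6  | RAW r5
6. blt+mul @i7&i8  | pair
7. beq+mul @i9&i10  | pair
8. ld+sll @i11&i12  | pair

ISSUED = 2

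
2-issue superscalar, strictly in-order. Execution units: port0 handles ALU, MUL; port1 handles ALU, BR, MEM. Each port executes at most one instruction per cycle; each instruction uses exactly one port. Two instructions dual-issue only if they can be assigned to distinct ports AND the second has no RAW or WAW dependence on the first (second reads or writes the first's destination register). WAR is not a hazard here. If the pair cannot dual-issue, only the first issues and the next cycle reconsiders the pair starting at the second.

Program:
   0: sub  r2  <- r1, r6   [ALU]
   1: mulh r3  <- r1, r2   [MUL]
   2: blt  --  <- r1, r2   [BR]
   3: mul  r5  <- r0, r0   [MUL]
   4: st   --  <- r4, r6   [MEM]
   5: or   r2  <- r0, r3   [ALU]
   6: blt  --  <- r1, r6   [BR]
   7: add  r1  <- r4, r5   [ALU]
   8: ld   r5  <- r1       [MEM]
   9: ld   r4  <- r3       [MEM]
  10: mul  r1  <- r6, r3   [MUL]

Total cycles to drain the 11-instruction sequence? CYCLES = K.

CYCLES = 7

0. sub.ALU @i0  | RAW r2
1. mulh.MUL+blt.BR @i1+i2  | pair
2. mul.MUL+st.MEM @i3+i4  | pair
3. or.ALU+blt.BR @i5+i6  | pair
4. add.ALU @i7  | RAW r1
5. ld.MEM @i8  | no-port MEM/MEM
6. ld.MEM+mul.MUL @i9+i10  | pair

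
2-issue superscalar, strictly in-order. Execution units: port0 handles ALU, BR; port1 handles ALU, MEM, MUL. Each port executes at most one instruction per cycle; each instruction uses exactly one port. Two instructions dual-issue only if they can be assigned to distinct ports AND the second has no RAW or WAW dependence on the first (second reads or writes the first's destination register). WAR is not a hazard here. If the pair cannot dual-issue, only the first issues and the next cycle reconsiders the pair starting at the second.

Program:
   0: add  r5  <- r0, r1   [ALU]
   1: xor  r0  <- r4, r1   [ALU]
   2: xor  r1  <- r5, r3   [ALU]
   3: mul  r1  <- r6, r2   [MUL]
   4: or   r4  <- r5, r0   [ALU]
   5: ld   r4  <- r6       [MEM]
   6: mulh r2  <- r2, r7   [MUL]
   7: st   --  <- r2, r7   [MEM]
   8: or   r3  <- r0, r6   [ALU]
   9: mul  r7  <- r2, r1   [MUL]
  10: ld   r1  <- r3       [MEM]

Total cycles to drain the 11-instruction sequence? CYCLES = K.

#0 head=0: add;xor i0&i1 2-wide
#1 head=2: xor i2 WAW r1
#2 head=3: mul;or i3&i4 2-wide
#3 head=5: ld i5 no-port MEM/MUL
#4 head=6: mulh i6 no-port MUL/MEM
#5 head=7: st;or i7&i8 2-wide
#6 head=9: mul i9 no-port MUL/MEM
#7 head=10: ld i10 tail

CYCLES = 8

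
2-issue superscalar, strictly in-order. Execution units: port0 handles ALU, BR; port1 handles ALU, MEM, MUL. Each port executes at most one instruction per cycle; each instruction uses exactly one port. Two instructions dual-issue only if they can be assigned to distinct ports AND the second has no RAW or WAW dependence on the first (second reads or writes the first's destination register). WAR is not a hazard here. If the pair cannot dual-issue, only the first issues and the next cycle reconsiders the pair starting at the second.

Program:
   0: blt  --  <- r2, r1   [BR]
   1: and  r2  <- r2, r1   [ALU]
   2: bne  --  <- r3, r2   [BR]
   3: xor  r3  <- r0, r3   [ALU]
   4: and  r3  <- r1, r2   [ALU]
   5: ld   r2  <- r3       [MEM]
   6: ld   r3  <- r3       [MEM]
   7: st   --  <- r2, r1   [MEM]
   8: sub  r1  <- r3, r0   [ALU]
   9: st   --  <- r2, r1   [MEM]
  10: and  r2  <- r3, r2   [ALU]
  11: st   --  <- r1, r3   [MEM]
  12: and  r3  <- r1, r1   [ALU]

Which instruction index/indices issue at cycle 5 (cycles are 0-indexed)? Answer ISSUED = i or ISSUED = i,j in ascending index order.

  cy0 -> i0,i1 (blt;and) pair
  cy1 -> i2,i3 (bne;xor) pair
  cy2 -> i4 (and) RAW r3
  cy3 -> i5 (ld) no-port MEM/MEM
  cy4 -> i6 (ld) no-port MEM/MEM
  cy5 -> i7,i8 (st;sub) pair
  cy6 -> i9,i10 (st;and) pair
  cy7 -> i11,i12 (st;and) pair

ISSUED = 7,8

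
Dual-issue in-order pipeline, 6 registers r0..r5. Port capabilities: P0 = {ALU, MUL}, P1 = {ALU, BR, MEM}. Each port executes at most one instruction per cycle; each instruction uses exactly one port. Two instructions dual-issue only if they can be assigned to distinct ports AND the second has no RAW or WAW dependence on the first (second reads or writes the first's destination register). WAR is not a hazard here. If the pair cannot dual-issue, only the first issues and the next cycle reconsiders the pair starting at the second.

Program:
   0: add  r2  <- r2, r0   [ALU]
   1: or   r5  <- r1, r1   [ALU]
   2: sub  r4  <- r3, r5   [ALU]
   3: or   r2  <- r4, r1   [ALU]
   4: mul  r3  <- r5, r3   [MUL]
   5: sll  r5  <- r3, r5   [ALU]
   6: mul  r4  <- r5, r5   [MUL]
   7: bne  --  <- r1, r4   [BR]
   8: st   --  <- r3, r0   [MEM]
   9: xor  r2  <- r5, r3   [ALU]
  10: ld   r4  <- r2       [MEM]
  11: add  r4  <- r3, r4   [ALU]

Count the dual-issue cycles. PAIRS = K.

PAIRS = 3

#0 head=0: add.ALU/or.ALU i0+i1 2-wide
#1 head=2: sub.ALU i2 RAW r4
#2 head=3: or.ALU/mul.MUL i3+i4 2-wide
#3 head=5: sll.ALU i5 RAW r5
#4 head=6: mul.MUL i6 RAW r4
#5 head=7: bne.BR i7 no-port BR/MEM
#6 head=8: st.MEM/xor.ALU i8+i9 2-wide
#7 head=10: ld.MEM i10 RAW+WAW r4
#8 head=11: add.ALU i11 tail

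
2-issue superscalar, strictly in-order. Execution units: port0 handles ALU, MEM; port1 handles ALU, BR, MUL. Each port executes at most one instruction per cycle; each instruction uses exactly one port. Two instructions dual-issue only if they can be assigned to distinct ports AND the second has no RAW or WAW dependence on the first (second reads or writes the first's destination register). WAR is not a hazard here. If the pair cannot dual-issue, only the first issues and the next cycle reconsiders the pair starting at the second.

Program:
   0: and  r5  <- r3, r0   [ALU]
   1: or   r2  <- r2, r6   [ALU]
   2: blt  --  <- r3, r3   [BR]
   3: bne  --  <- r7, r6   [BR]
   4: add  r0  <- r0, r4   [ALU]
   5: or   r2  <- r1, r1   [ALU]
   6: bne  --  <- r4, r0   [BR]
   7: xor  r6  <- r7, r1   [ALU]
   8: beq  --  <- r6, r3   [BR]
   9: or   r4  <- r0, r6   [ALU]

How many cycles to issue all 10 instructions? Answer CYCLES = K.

CYCLES = 6

  cy0 -> i0/i1 (and.ALU/or.ALU) 2-wide
  cy1 -> i2 (blt.BR) no-port BR/BR
  cy2 -> i3/i4 (bne.BR/add.ALU) 2-wide
  cy3 -> i5/i6 (or.ALU/bne.BR) 2-wide
  cy4 -> i7 (xor.ALU) RAW r6
  cy5 -> i8/i9 (beq.BR/or.ALU) 2-wide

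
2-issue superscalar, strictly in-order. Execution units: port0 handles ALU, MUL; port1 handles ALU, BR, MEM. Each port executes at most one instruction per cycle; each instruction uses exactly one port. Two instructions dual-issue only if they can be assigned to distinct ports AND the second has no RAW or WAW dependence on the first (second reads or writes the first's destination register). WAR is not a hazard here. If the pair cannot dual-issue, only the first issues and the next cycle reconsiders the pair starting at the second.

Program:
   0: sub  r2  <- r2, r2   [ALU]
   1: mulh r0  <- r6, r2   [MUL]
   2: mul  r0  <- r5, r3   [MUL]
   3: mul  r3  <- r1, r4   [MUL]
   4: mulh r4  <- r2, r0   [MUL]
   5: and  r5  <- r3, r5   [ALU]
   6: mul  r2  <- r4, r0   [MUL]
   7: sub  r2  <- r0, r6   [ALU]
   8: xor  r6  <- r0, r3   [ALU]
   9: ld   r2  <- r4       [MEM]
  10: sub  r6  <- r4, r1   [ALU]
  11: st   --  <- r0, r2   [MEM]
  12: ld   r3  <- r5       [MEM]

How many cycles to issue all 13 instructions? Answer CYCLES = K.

c0: i0 sub.ALU  RAW r2
c1: i1 mulh.MUL  no-port MUL/MUL
c2: i2 mul.MUL  no-port MUL/MUL
c3: i3 mul.MUL  no-port MUL/MUL
c4: i4+i5 mulh.MUL+and.ALU  pair
c5: i6 mul.MUL  WAW r2
c6: i7+i8 sub.ALU+xor.ALU  pair
c7: i9+i10 ld.MEM+sub.ALU  pair
c8: i11 st.MEM  no-port MEM/MEM
c9: i12 ld.MEM  tail

CYCLES = 10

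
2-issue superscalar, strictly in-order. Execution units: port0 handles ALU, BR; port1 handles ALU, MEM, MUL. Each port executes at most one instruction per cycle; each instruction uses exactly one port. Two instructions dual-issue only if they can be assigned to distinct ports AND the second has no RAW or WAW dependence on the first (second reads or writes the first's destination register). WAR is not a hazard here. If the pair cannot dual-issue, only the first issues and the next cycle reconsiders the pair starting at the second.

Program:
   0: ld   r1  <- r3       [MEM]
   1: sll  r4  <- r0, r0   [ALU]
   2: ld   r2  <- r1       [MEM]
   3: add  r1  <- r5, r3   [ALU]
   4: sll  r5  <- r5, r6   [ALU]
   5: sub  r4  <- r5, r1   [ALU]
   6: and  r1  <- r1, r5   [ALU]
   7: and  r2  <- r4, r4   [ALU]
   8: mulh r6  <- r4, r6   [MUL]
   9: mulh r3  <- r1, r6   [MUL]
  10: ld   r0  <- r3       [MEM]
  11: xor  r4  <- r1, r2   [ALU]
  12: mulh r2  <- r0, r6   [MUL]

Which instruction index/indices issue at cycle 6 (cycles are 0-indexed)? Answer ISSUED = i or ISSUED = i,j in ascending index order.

0. ld.MEM/sll.ALU @i0,i1  | 2-wide
1. ld.MEM/add.ALU @i2,i3  | 2-wide
2. sll.ALU @i4  | RAW r5
3. sub.ALU/and.ALU @i5,i6  | 2-wide
4. and.ALU/mulh.MUL @i7,i8  | 2-wide
5. mulh.MUL @i9  | no-port MUL/MEM
6. ld.MEM/xor.ALU @i10,i11  | 2-wide
7. mulh.MUL @i12  | tail

ISSUED = 10,11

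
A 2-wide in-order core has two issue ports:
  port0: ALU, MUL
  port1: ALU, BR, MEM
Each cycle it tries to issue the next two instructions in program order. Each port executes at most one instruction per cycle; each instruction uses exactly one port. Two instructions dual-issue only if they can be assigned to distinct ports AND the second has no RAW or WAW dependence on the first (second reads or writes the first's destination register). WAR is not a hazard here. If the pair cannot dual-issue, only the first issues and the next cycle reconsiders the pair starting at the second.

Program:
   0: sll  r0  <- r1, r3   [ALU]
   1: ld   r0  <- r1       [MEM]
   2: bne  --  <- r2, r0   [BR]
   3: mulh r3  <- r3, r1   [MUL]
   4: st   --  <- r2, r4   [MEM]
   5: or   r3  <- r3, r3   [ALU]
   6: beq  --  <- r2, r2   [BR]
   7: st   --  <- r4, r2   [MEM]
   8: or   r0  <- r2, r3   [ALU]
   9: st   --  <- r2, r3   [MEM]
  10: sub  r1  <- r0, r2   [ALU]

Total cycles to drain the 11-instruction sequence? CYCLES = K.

c0: i0 sll.ALU  WAW r0
c1: i1 ld.MEM  no-port MEM/BR
c2: i2+i3 bne.BR;mulh.MUL  pair
c3: i4+i5 st.MEM;or.ALU  pair
c4: i6 beq.BR  no-port BR/MEM
c5: i7+i8 st.MEM;or.ALU  pair
c6: i9+i10 st.MEM;sub.ALU  pair

CYCLES = 7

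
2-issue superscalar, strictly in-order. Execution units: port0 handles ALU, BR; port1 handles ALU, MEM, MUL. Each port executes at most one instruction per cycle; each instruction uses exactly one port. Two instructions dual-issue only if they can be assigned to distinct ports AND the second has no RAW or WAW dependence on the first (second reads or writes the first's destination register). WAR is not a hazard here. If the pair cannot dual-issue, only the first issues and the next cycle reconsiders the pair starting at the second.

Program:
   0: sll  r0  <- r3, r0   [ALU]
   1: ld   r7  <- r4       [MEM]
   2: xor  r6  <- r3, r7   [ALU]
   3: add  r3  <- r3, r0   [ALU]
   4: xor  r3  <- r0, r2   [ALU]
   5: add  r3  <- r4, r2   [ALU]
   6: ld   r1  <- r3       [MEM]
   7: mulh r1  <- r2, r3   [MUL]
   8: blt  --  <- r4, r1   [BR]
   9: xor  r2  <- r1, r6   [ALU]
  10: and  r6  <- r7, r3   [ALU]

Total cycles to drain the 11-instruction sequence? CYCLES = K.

c0: i0/i1 sll+ld  dual
c1: i2/i3 xor+add  dual
c2: i4 xor  WAW r3
c3: i5 add  RAW r3
c4: i6 ld  no-port MEM/MUL
c5: i7 mulh  RAW r1
c6: i8/i9 blt+xor  dual
c7: i10 and  tail

CYCLES = 8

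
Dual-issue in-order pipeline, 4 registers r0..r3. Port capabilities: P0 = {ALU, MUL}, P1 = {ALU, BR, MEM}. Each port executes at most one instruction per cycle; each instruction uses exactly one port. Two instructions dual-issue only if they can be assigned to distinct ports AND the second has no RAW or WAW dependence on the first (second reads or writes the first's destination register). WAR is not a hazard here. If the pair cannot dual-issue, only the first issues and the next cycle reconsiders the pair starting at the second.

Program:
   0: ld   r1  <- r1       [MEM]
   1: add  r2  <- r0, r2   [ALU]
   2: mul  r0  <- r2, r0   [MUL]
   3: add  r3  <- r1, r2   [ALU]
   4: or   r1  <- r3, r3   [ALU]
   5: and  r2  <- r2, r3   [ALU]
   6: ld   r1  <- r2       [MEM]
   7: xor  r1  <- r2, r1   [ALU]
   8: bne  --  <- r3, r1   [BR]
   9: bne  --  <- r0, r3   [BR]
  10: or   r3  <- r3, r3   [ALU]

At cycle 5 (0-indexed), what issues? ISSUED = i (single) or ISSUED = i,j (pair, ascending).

  cy0 -> i0+i1 (ld.MEM+add.ALU) dual
  cy1 -> i2+i3 (mul.MUL+add.ALU) dual
  cy2 -> i4+i5 (or.ALU+and.ALU) dual
  cy3 -> i6 (ld.MEM) RAW+WAW r1
  cy4 -> i7 (xor.ALU) RAW r1
  cy5 -> i8 (bne.BR) no-port BR/BR
  cy6 -> i9+i10 (bne.BR+or.ALU) dual

ISSUED = 8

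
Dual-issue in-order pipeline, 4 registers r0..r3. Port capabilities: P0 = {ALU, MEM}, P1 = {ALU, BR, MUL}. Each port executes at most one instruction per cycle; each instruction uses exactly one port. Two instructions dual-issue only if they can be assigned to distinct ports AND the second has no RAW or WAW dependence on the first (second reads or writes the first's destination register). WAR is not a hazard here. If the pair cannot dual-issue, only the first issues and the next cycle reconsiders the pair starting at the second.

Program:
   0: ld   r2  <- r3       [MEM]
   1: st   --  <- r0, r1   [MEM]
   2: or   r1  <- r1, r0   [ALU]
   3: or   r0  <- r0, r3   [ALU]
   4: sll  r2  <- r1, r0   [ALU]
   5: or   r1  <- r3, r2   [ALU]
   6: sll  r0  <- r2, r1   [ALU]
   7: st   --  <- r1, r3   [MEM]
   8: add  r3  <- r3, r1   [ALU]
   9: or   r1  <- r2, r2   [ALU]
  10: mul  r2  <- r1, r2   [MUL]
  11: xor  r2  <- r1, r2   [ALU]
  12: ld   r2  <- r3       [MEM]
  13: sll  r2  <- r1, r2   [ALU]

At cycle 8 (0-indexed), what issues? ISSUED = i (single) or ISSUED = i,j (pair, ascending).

ISSUED = 11

t=0 i0:ld.MEM ; no-port MEM/MEM
t=1 i1,i2:st.MEM or.ALU ; dual
t=2 i3:or.ALU ; RAW r0
t=3 i4:sll.ALU ; RAW r2
t=4 i5:or.ALU ; RAW r1
t=5 i6,i7:sll.ALU st.MEM ; dual
t=6 i8,i9:add.ALU or.ALU ; dual
t=7 i10:mul.MUL ; RAW+WAW r2
t=8 i11:xor.ALU ; WAW r2
t=9 i12:ld.MEM ; RAW+WAW r2
t=10 i13:sll.ALU ; tail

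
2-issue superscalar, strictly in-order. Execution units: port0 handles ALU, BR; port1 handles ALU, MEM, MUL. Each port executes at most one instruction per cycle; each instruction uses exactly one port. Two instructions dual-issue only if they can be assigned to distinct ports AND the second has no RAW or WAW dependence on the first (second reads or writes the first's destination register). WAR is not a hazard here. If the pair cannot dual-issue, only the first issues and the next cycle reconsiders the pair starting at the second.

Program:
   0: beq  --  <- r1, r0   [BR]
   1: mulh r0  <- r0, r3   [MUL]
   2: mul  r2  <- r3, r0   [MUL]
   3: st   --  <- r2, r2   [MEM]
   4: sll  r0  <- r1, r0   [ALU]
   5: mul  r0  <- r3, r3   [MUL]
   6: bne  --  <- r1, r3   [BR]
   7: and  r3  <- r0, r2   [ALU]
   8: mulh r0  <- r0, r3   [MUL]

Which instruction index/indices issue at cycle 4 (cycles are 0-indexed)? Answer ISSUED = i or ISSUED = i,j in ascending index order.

  cy0 -> i0/i1 (beq.BR;mulh.MUL) 2-wide
  cy1 -> i2 (mul.MUL) no-port MUL/MEM
  cy2 -> i3/i4 (st.MEM;sll.ALU) 2-wide
  cy3 -> i5/i6 (mul.MUL;bne.BR) 2-wide
  cy4 -> i7 (and.ALU) RAW r3
  cy5 -> i8 (mulh.MUL) tail

ISSUED = 7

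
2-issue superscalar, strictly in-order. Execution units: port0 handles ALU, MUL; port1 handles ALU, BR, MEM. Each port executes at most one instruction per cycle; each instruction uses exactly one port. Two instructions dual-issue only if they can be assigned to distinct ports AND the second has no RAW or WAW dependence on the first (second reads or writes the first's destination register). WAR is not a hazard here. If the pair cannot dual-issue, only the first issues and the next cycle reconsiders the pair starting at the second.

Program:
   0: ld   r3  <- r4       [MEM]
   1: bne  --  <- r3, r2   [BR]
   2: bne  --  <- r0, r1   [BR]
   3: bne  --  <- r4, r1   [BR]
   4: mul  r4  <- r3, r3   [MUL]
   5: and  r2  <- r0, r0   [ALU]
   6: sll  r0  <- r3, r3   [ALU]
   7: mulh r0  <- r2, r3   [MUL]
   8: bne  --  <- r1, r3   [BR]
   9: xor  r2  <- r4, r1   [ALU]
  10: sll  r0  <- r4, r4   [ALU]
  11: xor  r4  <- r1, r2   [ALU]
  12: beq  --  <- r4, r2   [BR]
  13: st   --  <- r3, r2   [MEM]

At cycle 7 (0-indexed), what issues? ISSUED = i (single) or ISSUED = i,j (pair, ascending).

  cy0 -> i0 (ld.MEM) no-port MEM/BR
  cy1 -> i1 (bne.BR) no-port BR/BR
  cy2 -> i2 (bne.BR) no-port BR/BR
  cy3 -> i3+i4 (bne.BR mul.MUL) pair
  cy4 -> i5+i6 (and.ALU sll.ALU) pair
  cy5 -> i7+i8 (mulh.MUL bne.BR) pair
  cy6 -> i9+i10 (xor.ALU sll.ALU) pair
  cy7 -> i11 (xor.ALU) RAW r4
  cy8 -> i12 (beq.BR) no-port BR/MEM
  cy9 -> i13 (st.MEM) tail

ISSUED = 11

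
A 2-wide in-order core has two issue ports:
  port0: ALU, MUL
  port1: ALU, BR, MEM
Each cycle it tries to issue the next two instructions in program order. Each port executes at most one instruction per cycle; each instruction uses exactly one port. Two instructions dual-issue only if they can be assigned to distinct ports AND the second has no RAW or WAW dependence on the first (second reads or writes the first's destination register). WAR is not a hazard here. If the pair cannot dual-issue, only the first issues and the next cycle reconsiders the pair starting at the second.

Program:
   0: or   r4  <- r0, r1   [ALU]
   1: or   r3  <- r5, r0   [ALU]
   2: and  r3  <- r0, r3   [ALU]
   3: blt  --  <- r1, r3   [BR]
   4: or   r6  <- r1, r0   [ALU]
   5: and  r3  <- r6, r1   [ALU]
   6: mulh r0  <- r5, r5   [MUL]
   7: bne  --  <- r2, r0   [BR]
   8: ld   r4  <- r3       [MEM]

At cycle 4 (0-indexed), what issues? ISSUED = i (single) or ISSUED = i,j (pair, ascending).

t=0 i0/i1:or.ALU/or.ALU ; pair
t=1 i2:and.ALU ; RAW r3
t=2 i3/i4:blt.BR/or.ALU ; pair
t=3 i5/i6:and.ALU/mulh.MUL ; pair
t=4 i7:bne.BR ; no-port BR/MEM
t=5 i8:ld.MEM ; tail

ISSUED = 7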